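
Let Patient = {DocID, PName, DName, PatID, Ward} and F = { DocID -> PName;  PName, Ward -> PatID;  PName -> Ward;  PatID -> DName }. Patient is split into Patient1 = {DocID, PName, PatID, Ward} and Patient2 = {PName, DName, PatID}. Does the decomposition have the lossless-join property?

Common attributes: Patient1 ∩ Patient2 = {PName, PatID}.
Closure of {PName, PatID}: PName → Ward applies, adding Ward; PatID → DName applies, adding DName. So (PName, PatID)⁺ = {PName, DName, PatID, Ward}.
This closure contains every attribute of Patient2, so Patient1 ∩ Patient2 → Patient2. The join is lossless.

Yes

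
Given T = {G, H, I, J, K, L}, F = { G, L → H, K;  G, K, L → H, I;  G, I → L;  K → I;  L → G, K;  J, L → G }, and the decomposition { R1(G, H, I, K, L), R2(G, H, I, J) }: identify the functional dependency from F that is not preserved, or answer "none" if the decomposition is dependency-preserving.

none

G, L → H, K lies within R1.
G, K, L → H, I lies within R1.
G, I → L lies within R1.
K → I lies within R1.
L → G, K lies within R1.
J, L → G: restricted closure across fragments reaches G.
Every dependency is enforceable on the fragments, so the decomposition is dependency-preserving.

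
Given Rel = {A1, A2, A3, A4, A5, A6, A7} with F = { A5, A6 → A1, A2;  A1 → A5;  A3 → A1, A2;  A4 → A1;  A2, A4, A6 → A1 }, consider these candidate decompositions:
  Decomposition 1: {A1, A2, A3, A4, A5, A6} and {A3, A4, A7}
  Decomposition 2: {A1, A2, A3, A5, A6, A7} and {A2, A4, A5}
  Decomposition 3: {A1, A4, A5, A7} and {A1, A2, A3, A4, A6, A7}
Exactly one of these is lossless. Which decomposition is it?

Decomposition 3

Decomposition 1: common = {A3, A4}, closure = {A1, A2, A3, A4, A5} → lossy.
Decomposition 2: common = {A2, A5}, closure = {A2, A5} → lossy.
Decomposition 3: common = {A1, A4, A7}, closure = {A1, A4, A5, A7} → lossless.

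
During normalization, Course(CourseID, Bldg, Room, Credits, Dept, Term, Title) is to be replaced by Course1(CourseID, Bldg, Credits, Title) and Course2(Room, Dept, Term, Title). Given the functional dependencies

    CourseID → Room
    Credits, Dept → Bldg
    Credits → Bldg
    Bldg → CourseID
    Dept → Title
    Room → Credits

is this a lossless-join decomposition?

Common attributes: Course1 ∩ Course2 = {Title}.
No dependency enlarges {Title}, so (Title)⁺ = {Title}.
The closure contains neither all of Course1 = {CourseID, Bldg, Credits, Title} nor all of Course2 = {Room, Dept, Term, Title}, so the common attributes are not a superkey of either fragment. The join is lossy.

No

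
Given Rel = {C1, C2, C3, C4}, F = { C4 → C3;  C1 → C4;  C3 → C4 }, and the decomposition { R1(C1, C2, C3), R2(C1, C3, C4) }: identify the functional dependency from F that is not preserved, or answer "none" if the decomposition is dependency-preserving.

none

C4 → C3 lies within R2.
C1 → C4 lies within R2.
C3 → C4 lies within R2.
Every dependency is enforceable on the fragments, so the decomposition is dependency-preserving.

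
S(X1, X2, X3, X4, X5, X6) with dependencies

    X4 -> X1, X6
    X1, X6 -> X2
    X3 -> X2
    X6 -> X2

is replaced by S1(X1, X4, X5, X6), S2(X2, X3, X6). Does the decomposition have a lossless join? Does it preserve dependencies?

lossy but dependency-preserving

Lossless test: (X6)⁺ = {X2, X6}, which is a superkey of neither fragment — lossy.
Dependency preservation: X1, X6 → X2 is not contained in any single fragment, but the restricted closure of its left-hand side across the fragments still reaches the right-hand side; the remaining FDs each lie inside some fragment. All dependencies are preserved.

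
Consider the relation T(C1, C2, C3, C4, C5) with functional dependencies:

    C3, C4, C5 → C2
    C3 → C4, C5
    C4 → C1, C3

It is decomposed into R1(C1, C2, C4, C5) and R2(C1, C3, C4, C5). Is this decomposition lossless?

Yes

Common attributes: R1 ∩ R2 = {C1, C4, C5}.
Closure of {C1, C4, C5}: C4 → C1, C3 applies, adding C3; C3, C4, C5 → C2 applies, adding C2. So (C1, C4, C5)⁺ = {C1, C2, C3, C4, C5}.
This closure contains every attribute of R1, so R1 ∩ R2 → R1. The join is lossless.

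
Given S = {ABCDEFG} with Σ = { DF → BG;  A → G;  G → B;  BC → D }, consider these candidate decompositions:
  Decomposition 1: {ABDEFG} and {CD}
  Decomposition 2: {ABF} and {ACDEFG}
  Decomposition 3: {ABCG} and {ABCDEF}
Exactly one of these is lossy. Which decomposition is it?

Decomposition 1: common = {D}, closure = {D} → lossy.
Decomposition 2: common = {AF}, closure = {ABFG} → lossless.
Decomposition 3: common = {ABC}, closure = {ABCDG} → lossless.

Decomposition 1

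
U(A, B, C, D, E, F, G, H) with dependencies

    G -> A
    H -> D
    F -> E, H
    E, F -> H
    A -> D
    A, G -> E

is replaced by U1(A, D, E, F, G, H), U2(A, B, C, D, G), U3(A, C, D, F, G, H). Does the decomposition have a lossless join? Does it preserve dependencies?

lossy but dependency-preserving

Lossless test (chase): Rows 1 and 3 agree on F; apply F→E, H and equate their E, H entries. Rows 1 and 2 agree on A, G; apply A, G→E and equate their E entries. No row becomes fully distinguished — the join is lossy.
Dependency preservation: every FD's attributes lie within a single fragment, so each can be enforced locally — preserved.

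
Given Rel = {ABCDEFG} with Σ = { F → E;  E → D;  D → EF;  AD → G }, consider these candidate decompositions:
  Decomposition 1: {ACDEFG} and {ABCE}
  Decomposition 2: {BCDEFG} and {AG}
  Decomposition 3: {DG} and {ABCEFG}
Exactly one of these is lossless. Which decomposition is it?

Decomposition 1: common = {ACE}, closure = {ACDEFG} → lossless.
Decomposition 2: common = {G}, closure = {G} → lossy.
Decomposition 3: common = {G}, closure = {G} → lossy.

Decomposition 1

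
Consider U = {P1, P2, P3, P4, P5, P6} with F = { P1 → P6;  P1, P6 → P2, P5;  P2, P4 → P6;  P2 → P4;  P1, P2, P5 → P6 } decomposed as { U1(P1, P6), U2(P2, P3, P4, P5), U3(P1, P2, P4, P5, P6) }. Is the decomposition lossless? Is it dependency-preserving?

lossy but dependency-preserving

Lossless test (chase): Rows 1 and 3 agree on P1, P6; apply P1, P6→P2, P5 and equate their P2, P5 entries. Rows 2 and 3 agree on P2, P4; apply P2, P4→P6 and equate their P6 entries. Rows 1 and 2 agree on P2; apply P2→P4 and equate their P4 entries. No row becomes fully distinguished — the join is lossy.
Dependency preservation: every FD's attributes lie within a single fragment, so each can be enforced locally — preserved.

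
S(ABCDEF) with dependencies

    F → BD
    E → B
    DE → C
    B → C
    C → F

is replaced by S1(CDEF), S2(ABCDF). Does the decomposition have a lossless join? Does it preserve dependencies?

Lossless test: (CDF)⁺ = {BCDF}, which is a superkey of neither fragment — lossy.
Dependency preservation: E → B is not contained in any single fragment, but the restricted closure of its left-hand side across the fragments still reaches the right-hand side; the remaining FDs each lie inside some fragment. All dependencies are preserved.

lossy but dependency-preserving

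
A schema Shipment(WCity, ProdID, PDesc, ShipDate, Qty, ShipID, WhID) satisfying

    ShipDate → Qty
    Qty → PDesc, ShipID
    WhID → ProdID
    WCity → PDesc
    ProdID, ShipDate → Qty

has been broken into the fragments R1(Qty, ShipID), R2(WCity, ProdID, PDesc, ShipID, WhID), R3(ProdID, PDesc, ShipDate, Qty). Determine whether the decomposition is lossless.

No

Chase test. Columns are WCity, ProdID, PDesc, ShipDate, Qty, ShipID, WhID; row i has aⱼ where attribute j ∈ Ri, else bᵢⱼ.
Initial tableau (one row per fragment):
  row 1: b11 b12 b13 b14 a5 a6 b17
  row 2: a1 a2 a3 b24 b25 a6 a7
  row 3: b31 a2 a3 a4 a5 b36 b37
Rows 1 and 3 agree on Qty; apply Qty→PDesc, ShipID and equate their PDesc, ShipID entries.
No row becomes fully distinguished — the join is lossy.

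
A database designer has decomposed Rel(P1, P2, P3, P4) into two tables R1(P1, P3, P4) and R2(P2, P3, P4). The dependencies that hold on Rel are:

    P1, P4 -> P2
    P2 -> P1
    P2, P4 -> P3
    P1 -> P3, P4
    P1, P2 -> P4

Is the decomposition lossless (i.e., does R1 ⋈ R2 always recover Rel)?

Common attributes: R1 ∩ R2 = {P3, P4}.
No dependency enlarges {P3, P4}, so (P3, P4)⁺ = {P3, P4}.
The closure contains neither all of R1 = {P1, P3, P4} nor all of R2 = {P2, P3, P4}, so the common attributes are not a superkey of either fragment. The join is lossy.

No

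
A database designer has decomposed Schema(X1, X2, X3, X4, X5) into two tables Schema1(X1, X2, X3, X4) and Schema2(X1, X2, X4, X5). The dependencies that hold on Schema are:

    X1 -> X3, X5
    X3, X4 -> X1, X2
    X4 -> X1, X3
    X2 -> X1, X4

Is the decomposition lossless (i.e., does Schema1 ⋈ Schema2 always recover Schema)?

Common attributes: Schema1 ∩ Schema2 = {X1, X2, X4}.
Closure of {X1, X2, X4}: X1 → X3, X5 applies, adding X3, X5. So (X1, X2, X4)⁺ = {X1, X2, X3, X4, X5}.
This closure contains every attribute of Schema1, so Schema1 ∩ Schema2 → Schema1. The join is lossless.

Yes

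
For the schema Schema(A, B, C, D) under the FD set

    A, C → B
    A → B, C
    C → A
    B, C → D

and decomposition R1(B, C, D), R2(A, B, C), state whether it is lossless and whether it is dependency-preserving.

lossless and dependency-preserving

Lossless test: (B, C)⁺ = {A, B, C, D}, which contains all of one fragment — lossless.
Dependency preservation: every FD's attributes lie within a single fragment, so each can be enforced locally — preserved.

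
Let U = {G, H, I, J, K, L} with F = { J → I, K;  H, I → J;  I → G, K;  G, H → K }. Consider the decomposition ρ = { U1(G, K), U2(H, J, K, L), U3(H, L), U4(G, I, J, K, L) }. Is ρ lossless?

Yes

Chase test. Columns are G, H, I, J, K, L; row i has aⱼ where attribute j ∈ Ui, else bᵢⱼ.
Initial tableau (one row per fragment):
  row 1: a1 b12 b13 b14 a5 b16
  row 2: b21 a2 b23 a4 a5 a6
  row 3: b31 a2 b33 b34 b35 a6
  row 4: a1 b42 a3 a4 a5 a6
Rows 2 and 4 agree on J; apply J→I, K and equate their I, K entries.
Rows 2 and 4 agree on I; apply I→G, K and equate their G, K entries.
Row 2 is now all distinguished symbols — the join is lossless.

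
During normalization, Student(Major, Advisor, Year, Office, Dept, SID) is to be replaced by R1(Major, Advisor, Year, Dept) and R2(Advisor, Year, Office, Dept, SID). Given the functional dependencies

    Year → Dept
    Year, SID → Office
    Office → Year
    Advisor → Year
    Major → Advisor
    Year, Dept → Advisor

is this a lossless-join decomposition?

Common attributes: R1 ∩ R2 = {Advisor, Year, Dept}.
No dependency enlarges {Advisor, Year, Dept}, so (Advisor, Year, Dept)⁺ = {Advisor, Year, Dept}.
The closure contains neither all of R1 = {Major, Advisor, Year, Dept} nor all of R2 = {Advisor, Year, Office, Dept, SID}, so the common attributes are not a superkey of either fragment. The join is lossy.

No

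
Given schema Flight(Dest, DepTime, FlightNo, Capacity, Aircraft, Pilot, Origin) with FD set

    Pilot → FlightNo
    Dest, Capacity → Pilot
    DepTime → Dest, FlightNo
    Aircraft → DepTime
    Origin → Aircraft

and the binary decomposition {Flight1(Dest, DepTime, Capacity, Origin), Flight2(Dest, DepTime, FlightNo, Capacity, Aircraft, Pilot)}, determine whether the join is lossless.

Common attributes: Flight1 ∩ Flight2 = {Dest, DepTime, Capacity}.
Closure of {Dest, DepTime, Capacity}: Dest, Capacity → Pilot applies, adding Pilot; DepTime → Dest, FlightNo applies, adding FlightNo. So (Dest, DepTime, Capacity)⁺ = {Dest, DepTime, FlightNo, Capacity, Pilot}.
The closure contains neither all of Flight1 = {Dest, DepTime, Capacity, Origin} nor all of Flight2 = {Dest, DepTime, FlightNo, Capacity, Aircraft, Pilot}, so the common attributes are not a superkey of either fragment. The join is lossy.

No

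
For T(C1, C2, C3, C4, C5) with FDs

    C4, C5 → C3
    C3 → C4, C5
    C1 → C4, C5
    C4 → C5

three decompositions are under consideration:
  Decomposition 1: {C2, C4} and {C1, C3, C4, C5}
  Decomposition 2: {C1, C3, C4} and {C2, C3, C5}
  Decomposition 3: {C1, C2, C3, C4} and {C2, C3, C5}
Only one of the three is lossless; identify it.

Decomposition 3

Decomposition 1: common = {C4}, closure = {C3, C4, C5} → lossy.
Decomposition 2: common = {C3}, closure = {C3, C4, C5} → lossy.
Decomposition 3: common = {C2, C3}, closure = {C2, C3, C4, C5} → lossless.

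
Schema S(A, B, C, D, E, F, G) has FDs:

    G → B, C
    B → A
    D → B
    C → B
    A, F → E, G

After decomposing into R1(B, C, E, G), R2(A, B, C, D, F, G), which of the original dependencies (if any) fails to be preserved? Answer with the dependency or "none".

Check A, F → E, G: no single fragment contains all of {A, E, F, G}, and the restricted closure of {A, F} across the fragments never reaches {E, G}.
G → B, C is preserved.
B → A is preserved.
D → B is preserved.
C → B is preserved.

A, F → E, G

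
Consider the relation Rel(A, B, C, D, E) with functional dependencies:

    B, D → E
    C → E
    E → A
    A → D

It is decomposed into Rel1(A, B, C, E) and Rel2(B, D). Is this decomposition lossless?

Common attributes: Rel1 ∩ Rel2 = {B}.
No dependency enlarges {B}, so (B)⁺ = {B}.
The closure contains neither all of Rel1 = {A, B, C, E} nor all of Rel2 = {B, D}, so the common attributes are not a superkey of either fragment. The join is lossy.

No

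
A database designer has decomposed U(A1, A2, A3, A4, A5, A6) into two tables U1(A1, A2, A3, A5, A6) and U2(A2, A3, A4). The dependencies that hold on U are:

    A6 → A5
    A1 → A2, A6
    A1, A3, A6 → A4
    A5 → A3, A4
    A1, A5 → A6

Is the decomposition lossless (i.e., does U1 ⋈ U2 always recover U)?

Common attributes: U1 ∩ U2 = {A2, A3}.
No dependency enlarges {A2, A3}, so (A2, A3)⁺ = {A2, A3}.
The closure contains neither all of U1 = {A1, A2, A3, A5, A6} nor all of U2 = {A2, A3, A4}, so the common attributes are not a superkey of either fragment. The join is lossy.

No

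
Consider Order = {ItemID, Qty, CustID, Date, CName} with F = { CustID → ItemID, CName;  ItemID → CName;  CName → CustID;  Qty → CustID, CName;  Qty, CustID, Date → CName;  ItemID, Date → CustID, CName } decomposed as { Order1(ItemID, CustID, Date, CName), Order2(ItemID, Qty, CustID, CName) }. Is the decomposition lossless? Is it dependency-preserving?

lossy but dependency-preserving

Lossless test: (ItemID, CustID, CName)⁺ = {ItemID, CustID, CName}, which is a superkey of neither fragment — lossy.
Dependency preservation: Qty, CustID, Date → CName is not contained in any single fragment, but the restricted closure of its left-hand side across the fragments still reaches the right-hand side; the remaining FDs each lie inside some fragment. All dependencies are preserved.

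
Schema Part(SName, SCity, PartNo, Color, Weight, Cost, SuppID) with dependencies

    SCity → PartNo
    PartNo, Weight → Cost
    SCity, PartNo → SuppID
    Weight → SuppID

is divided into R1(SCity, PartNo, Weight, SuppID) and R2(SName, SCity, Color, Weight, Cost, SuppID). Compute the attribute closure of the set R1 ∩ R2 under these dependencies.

R1 ∩ R2 = {SCity, Weight, SuppID}.
SCity → PartNo applies, adding PartNo
PartNo, Weight → Cost applies, adding Cost
Closure: {SCity, PartNo, Weight, Cost, SuppID}.

SCity, PartNo, Weight, Cost, SuppID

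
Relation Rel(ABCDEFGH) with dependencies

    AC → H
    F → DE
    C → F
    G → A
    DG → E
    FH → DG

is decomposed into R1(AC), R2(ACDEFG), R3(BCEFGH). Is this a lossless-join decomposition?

Yes

Chase test. Columns are ABCDEFGH; row i has aⱼ where attribute j ∈ Ri, else bᵢⱼ.
Initial tableau (one row per fragment):
  row 1: a1 b12 a3 b14 b15 b16 b17 b18
  row 2: a1 b22 a3 a4 a5 a6 a7 b28
  row 3: b31 a2 a3 b34 a5 a6 a7 a8
Rows 1 and 2 agree on AC; apply AC→H and equate their H entries.
Rows 2 and 3 agree on F; apply F→DE and equate their DE entries.
Rows 1 and 2 agree on C; apply C→F and equate their F entries.
Rows 2 and 3 agree on G; apply G→A and equate their A entries.
Rows 1 and 2 agree on FH; apply FH→DG and equate their DG entries.
Rows 1 and 3 agree on AC; apply AC→H and equate their H entries.
Rows 1 and 2 agree on F; apply F→DE and equate their DE entries.
Row 3 is now all distinguished symbols — the join is lossless.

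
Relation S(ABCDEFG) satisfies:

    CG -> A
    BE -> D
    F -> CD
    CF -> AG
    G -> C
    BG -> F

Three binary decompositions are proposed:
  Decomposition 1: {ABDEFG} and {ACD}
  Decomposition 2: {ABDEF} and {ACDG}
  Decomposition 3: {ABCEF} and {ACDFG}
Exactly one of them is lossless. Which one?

Decomposition 1: common = {AD}, closure = {AD} → lossy.
Decomposition 2: common = {AD}, closure = {AD} → lossy.
Decomposition 3: common = {ACF}, closure = {ACDFG} → lossless.

Decomposition 3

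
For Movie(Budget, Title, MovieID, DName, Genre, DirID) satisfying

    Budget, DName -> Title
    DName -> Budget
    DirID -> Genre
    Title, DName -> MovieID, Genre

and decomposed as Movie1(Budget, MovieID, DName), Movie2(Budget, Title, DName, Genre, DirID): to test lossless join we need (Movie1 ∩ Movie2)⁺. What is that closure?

Movie1 ∩ Movie2 = {Budget, DName}.
Budget, DName → Title applies, adding Title
Title, DName → MovieID, Genre applies, adding MovieID, Genre
Closure: {Budget, Title, MovieID, DName, Genre}.

Budget, Title, MovieID, DName, Genre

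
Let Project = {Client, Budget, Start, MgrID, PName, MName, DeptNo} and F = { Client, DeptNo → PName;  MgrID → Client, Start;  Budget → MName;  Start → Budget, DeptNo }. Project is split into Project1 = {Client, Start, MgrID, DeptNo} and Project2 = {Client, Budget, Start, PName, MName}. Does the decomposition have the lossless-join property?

Yes

Common attributes: Project1 ∩ Project2 = {Client, Start}.
Closure of {Client, Start}: Start → Budget, DeptNo applies, adding Budget, DeptNo; Client, DeptNo → PName applies, adding PName; Budget → MName applies, adding MName. So (Client, Start)⁺ = {Client, Budget, Start, PName, MName, DeptNo}.
This closure contains every attribute of Project2, so Project1 ∩ Project2 → Project2. The join is lossless.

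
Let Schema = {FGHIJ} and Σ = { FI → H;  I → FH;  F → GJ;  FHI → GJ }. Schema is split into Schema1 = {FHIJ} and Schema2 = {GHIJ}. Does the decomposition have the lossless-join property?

Yes

Common attributes: Schema1 ∩ Schema2 = {HIJ}.
Closure of {HIJ}: I → FH applies, adding F; F → GJ applies, adding G. So (HIJ)⁺ = {FGHIJ}.
This closure contains every attribute of Schema1, so Schema1 ∩ Schema2 → Schema1. The join is lossless.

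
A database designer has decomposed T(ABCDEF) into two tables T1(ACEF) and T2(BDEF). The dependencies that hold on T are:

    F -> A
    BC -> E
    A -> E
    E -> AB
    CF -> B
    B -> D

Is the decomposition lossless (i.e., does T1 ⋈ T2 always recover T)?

Yes

Common attributes: T1 ∩ T2 = {EF}.
Closure of {EF}: F → A applies, adding A; E → AB applies, adding B; B → D applies, adding D. So (EF)⁺ = {ABDEF}.
This closure contains every attribute of T2, so T1 ∩ T2 → T2. The join is lossless.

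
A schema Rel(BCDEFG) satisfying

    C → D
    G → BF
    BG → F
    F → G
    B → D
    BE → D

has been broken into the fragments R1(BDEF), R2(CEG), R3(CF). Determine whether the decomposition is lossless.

Chase test. Columns are BCDEFG; row i has aⱼ where attribute j ∈ Ri, else bᵢⱼ.
Initial tableau (one row per fragment):
  row 1: a1 b12 a3 a4 a5 b16
  row 2: b21 a2 b23 a4 b25 a6
  row 3: b31 a2 b33 b34 a5 b36
Rows 2 and 3 agree on C; apply C→D and equate their D entries.
Rows 1 and 3 agree on F; apply F→G and equate their G entries.
Rows 1 and 3 agree on G; apply G→BF and equate their BF entries.
Rows 1 and 3 agree on B; apply B→D and equate their D entries.
No row becomes fully distinguished — the join is lossy.

No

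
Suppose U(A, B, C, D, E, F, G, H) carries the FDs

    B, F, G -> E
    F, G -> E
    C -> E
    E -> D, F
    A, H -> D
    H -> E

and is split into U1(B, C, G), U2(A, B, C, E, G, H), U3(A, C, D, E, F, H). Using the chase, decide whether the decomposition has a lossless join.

Yes

Chase test. Columns are A, B, C, D, E, F, G, H; row i has aⱼ where attribute j ∈ Ui, else bᵢⱼ.
Initial tableau (one row per fragment):
  row 1: b11 a2 a3 b14 b15 b16 a7 b18
  row 2: a1 a2 a3 b24 a5 b26 a7 a8
  row 3: a1 b32 a3 a4 a5 a6 b37 a8
Rows 1 and 2 agree on C; apply C→E and equate their E entries.
Rows 1 and 2 agree on E; apply E→D, F and equate their D, F entries.
Rows 1 and 3 agree on E; apply E→D, F and equate their D, F entries.
Row 2 is now all distinguished symbols — the join is lossless.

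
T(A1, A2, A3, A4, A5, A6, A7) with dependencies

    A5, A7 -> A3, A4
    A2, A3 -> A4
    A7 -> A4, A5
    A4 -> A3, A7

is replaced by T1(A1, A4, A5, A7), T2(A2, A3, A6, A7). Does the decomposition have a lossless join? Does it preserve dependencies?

Lossless test: (A7)⁺ = {A3, A4, A5, A7}, which is a superkey of neither fragment — lossy.
Dependency preservation: A5, A7 → A3, A4; A2, A3 → A4; A4 → A3, A7 are not contained in any single fragment, but the restricted closure of each left-hand side across the fragments still reaches the right-hand side; the remaining FDs each lie inside some fragment. All dependencies are preserved.

lossy but dependency-preserving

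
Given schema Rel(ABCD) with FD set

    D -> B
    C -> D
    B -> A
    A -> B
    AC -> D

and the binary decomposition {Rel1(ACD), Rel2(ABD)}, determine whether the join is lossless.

Yes

Common attributes: Rel1 ∩ Rel2 = {AD}.
Closure of {AD}: D → B applies, adding B. So (AD)⁺ = {ABD}.
This closure contains every attribute of Rel2, so Rel1 ∩ Rel2 → Rel2. The join is lossless.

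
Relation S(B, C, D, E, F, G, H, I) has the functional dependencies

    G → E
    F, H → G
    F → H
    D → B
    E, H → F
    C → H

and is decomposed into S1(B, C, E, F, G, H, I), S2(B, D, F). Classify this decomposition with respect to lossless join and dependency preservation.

lossy but dependency-preserving

Lossless test: (B, F)⁺ = {B, E, F, G, H}, which is a superkey of neither fragment — lossy.
Dependency preservation: every FD's attributes lie within a single fragment, so each can be enforced locally — preserved.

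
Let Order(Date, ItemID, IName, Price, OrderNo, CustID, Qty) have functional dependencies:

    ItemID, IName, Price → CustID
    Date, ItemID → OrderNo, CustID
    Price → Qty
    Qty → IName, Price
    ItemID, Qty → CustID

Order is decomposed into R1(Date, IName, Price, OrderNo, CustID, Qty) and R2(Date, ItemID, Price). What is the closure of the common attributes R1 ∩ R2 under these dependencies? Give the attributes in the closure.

Date, IName, Price, Qty

R1 ∩ R2 = {Date, Price}.
Price → Qty applies, adding Qty
Qty → IName, Price applies, adding IName
Closure: {Date, IName, Price, Qty}.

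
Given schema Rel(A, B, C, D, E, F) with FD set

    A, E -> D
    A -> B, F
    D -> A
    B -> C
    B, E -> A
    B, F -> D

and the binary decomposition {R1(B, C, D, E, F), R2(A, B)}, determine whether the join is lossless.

Common attributes: R1 ∩ R2 = {B}.
Closure of {B}: B → C applies, adding C. So (B)⁺ = {B, C}.
The closure contains neither all of R1 = {B, C, D, E, F} nor all of R2 = {A, B}, so the common attributes are not a superkey of either fragment. The join is lossy.

No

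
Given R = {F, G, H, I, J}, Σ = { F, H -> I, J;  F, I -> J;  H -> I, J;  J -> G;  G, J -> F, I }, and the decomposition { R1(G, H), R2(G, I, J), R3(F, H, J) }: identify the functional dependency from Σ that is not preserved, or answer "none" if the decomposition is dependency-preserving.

Check F, I → J: no single fragment contains all of {F, I, J}, and the restricted closure of {F, I} across the fragments never reaches {J}.
F, H → I, J is preserved.
H → I, J is preserved.
J → G is preserved.
G, J → F, I is preserved.

F, I -> J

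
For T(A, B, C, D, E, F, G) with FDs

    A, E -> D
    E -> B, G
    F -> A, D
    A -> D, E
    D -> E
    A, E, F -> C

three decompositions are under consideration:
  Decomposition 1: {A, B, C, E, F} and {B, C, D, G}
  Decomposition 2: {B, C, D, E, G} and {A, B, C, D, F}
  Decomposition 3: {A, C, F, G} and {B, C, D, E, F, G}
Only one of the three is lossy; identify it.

Decomposition 1

Decomposition 1: common = {B, C}, closure = {B, C} → lossy.
Decomposition 2: common = {B, C, D}, closure = {B, C, D, E, G} → lossless.
Decomposition 3: common = {C, F, G}, closure = {A, B, C, D, E, F, G} → lossless.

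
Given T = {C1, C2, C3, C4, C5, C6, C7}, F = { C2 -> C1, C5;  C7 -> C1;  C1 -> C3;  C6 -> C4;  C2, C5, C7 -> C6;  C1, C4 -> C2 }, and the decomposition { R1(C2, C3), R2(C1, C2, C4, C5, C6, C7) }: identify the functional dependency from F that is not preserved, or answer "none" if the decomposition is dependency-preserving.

C1 -> C3

Check C1 → C3: no single fragment contains all of {C1, C3}, and the restricted closure of {C1} across the fragments never reaches {C3}.
C2 → C1, C5 is preserved.
C7 → C1 is preserved.
C6 → C4 is preserved.
C2, C5, C7 → C6 is preserved.
C1, C4 → C2 is preserved.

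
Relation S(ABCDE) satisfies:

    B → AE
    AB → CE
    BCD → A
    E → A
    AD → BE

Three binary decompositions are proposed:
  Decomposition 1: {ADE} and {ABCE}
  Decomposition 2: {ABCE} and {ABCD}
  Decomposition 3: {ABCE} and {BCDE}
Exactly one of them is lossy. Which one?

Decomposition 1: common = {AE}, closure = {AE} → lossy.
Decomposition 2: common = {ABC}, closure = {ABCE} → lossless.
Decomposition 3: common = {BCE}, closure = {ABCE} → lossless.

Decomposition 1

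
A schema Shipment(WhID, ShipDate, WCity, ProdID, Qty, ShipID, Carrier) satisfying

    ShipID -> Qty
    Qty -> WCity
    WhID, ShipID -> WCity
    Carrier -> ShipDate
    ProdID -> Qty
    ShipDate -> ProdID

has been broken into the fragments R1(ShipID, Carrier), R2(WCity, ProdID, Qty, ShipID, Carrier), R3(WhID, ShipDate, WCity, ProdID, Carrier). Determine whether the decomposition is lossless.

No

Chase test. Columns are WhID, ShipDate, WCity, ProdID, Qty, ShipID, Carrier; row i has aⱼ where attribute j ∈ Ri, else bᵢⱼ.
Initial tableau (one row per fragment):
  row 1: b11 b12 b13 b14 b15 a6 a7
  row 2: b21 b22 a3 a4 a5 a6 a7
  row 3: a1 a2 a3 a4 b35 b36 a7
Rows 1 and 2 agree on ShipID; apply ShipID→Qty and equate their Qty entries.
Rows 1 and 2 agree on Qty; apply Qty→WCity and equate their WCity entries.
Rows 1 and 2 agree on Carrier; apply Carrier→ShipDate and equate their ShipDate entries.
Rows 1 and 3 agree on Carrier; apply Carrier→ShipDate and equate their ShipDate entries.
Rows 2 and 3 agree on ProdID; apply ProdID→Qty and equate their Qty entries.
Rows 1 and 2 agree on ShipDate; apply ShipDate→ProdID and equate their ProdID entries.
No row becomes fully distinguished — the join is lossy.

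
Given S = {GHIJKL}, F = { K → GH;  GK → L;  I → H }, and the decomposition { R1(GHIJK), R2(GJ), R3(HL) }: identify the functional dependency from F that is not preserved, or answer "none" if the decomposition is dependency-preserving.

GK → L

Check GK → L: no single fragment contains all of {GKL}, and the restricted closure of {GK} across the fragments never reaches {L}.
K → GH is preserved.
I → H is preserved.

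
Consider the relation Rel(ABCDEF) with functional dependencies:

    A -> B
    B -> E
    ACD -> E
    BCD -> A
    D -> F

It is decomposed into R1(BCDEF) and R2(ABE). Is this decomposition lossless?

Common attributes: R1 ∩ R2 = {BE}.
No dependency enlarges {BE}, so (BE)⁺ = {BE}.
The closure contains neither all of R1 = {BCDEF} nor all of R2 = {ABE}, so the common attributes are not a superkey of either fragment. The join is lossy.

No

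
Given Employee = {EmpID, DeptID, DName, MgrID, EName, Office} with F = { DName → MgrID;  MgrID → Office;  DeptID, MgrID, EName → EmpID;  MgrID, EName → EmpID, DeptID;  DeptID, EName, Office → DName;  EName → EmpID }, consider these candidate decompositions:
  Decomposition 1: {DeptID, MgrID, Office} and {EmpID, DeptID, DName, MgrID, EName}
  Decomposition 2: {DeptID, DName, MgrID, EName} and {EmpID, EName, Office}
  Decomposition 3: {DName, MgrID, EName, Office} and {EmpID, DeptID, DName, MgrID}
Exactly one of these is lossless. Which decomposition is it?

Decomposition 1: common = {DeptID, MgrID}, closure = {DeptID, MgrID, Office} → lossless.
Decomposition 2: common = {EName}, closure = {EmpID, EName} → lossy.
Decomposition 3: common = {DName, MgrID}, closure = {DName, MgrID, Office} → lossy.

Decomposition 1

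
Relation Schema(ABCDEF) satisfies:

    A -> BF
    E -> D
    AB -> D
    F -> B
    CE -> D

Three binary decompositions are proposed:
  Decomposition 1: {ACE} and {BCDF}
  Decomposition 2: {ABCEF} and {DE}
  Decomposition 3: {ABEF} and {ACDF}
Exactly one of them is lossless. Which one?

Decomposition 2

Decomposition 1: common = {C}, closure = {C} → lossy.
Decomposition 2: common = {E}, closure = {DE} → lossless.
Decomposition 3: common = {AF}, closure = {ABDF} → lossy.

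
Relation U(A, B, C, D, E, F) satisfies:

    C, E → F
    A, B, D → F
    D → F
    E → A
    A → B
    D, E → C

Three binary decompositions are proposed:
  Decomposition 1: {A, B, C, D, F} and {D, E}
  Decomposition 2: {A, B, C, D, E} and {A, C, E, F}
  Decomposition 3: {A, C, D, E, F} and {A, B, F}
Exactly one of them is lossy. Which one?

Decomposition 1: common = {D}, closure = {D, F} → lossy.
Decomposition 2: common = {A, C, E}, closure = {A, B, C, E, F} → lossless.
Decomposition 3: common = {A, F}, closure = {A, B, F} → lossless.

Decomposition 1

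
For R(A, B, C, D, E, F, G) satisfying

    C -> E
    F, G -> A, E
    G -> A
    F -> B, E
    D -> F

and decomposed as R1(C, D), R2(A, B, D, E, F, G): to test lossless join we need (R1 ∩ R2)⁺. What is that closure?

R1 ∩ R2 = {D}.
D → F applies, adding F
F → B, E applies, adding B, E
Closure: {B, D, E, F}.

B, D, E, F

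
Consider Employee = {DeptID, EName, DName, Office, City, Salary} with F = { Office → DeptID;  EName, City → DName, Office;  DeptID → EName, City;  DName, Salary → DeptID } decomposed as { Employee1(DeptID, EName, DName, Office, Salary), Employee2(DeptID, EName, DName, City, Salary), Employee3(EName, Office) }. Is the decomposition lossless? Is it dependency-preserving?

lossless and dependency-preserving

Lossless test (chase): Rows 1 and 3 agree on Office; apply Office→DeptID and equate their DeptID entries. Rows 1 and 2 agree on DeptID; apply DeptID→EName, City and equate their EName, City entries. Rows 1 and 3 agree on DeptID; apply DeptID→EName, City and equate their EName, City entries. Rows 1 and 2 agree on EName, City; apply EName, City→DName, Office and equate their DName, Office entries. Rows 1 and 3 agree on EName, City; apply EName, City→DName, Office and equate their DName, Office entries. Row 1 is now all distinguished symbols — the join is lossless.
Dependency preservation: EName, City → DName, Office is not contained in any single fragment, but the restricted closure of its left-hand side across the fragments still reaches the right-hand side; the remaining FDs each lie inside some fragment. All dependencies are preserved.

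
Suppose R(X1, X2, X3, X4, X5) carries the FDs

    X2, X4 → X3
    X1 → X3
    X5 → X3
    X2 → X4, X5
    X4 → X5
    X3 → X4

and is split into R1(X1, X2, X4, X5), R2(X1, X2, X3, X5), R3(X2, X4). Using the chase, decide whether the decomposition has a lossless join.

Yes

Chase test. Columns are X1, X2, X3, X4, X5; row i has aⱼ where attribute j ∈ Ri, else bᵢⱼ.
Initial tableau (one row per fragment):
  row 1: a1 a2 b13 a4 a5
  row 2: a1 a2 a3 b24 a5
  row 3: b31 a2 b33 a4 b35
Rows 1 and 3 agree on X2, X4; apply X2, X4→X3 and equate their X3 entries.
Rows 1 and 2 agree on X1; apply X1→X3 and equate their X3 entries.
Rows 1 and 2 agree on X2; apply X2→X4, X5 and equate their X4, X5 entries.
Rows 1 and 3 agree on X2; apply X2→X4, X5 and equate their X4, X5 entries.
Row 1 is now all distinguished symbols — the join is lossless.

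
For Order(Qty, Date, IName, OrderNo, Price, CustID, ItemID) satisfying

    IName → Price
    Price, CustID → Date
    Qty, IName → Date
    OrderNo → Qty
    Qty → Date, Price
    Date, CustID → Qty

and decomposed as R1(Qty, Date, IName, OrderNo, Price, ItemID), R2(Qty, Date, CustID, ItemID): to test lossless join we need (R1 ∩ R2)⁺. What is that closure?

R1 ∩ R2 = {Qty, Date, ItemID}.
Qty → Date, Price applies, adding Price
Closure: {Qty, Date, Price, ItemID}.

Qty, Date, Price, ItemID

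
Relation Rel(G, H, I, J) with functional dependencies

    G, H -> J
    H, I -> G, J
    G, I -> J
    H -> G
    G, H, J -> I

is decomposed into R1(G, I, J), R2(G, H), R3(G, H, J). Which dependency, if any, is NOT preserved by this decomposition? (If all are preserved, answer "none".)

G, H, J -> I

Check G, H, J → I: no single fragment contains all of {G, H, I, J}, and the restricted closure of {G, H, J} across the fragments never reaches {I}.
G, H → J is preserved.
H, I → G, J is preserved.
G, I → J is preserved.
H → G is preserved.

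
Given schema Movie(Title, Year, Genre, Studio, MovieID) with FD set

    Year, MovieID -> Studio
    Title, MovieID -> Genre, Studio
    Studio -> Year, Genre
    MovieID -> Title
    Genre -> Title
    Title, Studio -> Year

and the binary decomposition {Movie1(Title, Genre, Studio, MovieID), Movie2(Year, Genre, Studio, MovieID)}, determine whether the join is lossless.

Yes

Common attributes: Movie1 ∩ Movie2 = {Genre, Studio, MovieID}.
Closure of {Genre, Studio, MovieID}: Studio → Year, Genre applies, adding Year; MovieID → Title applies, adding Title. So (Genre, Studio, MovieID)⁺ = {Title, Year, Genre, Studio, MovieID}.
This closure contains every attribute of Movie1, so Movie1 ∩ Movie2 → Movie1. The join is lossless.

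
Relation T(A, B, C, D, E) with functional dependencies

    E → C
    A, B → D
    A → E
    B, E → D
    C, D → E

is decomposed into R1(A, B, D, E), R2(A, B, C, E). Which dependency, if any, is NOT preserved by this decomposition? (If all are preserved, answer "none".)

C, D → E

Check C, D → E: no single fragment contains all of {C, D, E}, and the restricted closure of {C, D} across the fragments never reaches {E}.
E → C is preserved.
A, B → D is preserved.
A → E is preserved.
B, E → D is preserved.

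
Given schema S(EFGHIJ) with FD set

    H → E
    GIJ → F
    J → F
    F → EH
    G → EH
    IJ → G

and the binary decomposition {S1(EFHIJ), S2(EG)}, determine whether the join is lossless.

No

Common attributes: S1 ∩ S2 = {E}.
No dependency enlarges {E}, so (E)⁺ = {E}.
The closure contains neither all of S1 = {EFHIJ} nor all of S2 = {EG}, so the common attributes are not a superkey of either fragment. The join is lossy.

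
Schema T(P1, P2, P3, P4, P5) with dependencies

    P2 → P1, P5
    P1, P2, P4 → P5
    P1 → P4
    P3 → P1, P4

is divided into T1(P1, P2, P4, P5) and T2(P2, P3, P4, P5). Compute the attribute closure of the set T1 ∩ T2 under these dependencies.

P1, P2, P4, P5

T1 ∩ T2 = {P2, P4, P5}.
P2 → P1, P5 applies, adding P1
Closure: {P1, P2, P4, P5}.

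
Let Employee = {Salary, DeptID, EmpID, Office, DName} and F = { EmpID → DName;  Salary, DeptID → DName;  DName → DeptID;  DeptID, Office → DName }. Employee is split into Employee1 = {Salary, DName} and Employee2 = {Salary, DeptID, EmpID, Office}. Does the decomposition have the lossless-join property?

No

Common attributes: Employee1 ∩ Employee2 = {Salary}.
No dependency enlarges {Salary}, so (Salary)⁺ = {Salary}.
The closure contains neither all of Employee1 = {Salary, DName} nor all of Employee2 = {Salary, DeptID, EmpID, Office}, so the common attributes are not a superkey of either fragment. The join is lossy.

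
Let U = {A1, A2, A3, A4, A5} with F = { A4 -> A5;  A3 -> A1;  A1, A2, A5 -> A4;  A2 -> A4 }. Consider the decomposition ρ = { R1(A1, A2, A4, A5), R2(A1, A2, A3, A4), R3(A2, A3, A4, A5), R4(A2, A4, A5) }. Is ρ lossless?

Chase test. Columns are A1, A2, A3, A4, A5; row i has aⱼ where attribute j ∈ Ri, else bᵢⱼ.
Initial tableau (one row per fragment):
  row 1: a1 a2 b13 a4 a5
  row 2: a1 a2 a3 a4 b25
  row 3: b31 a2 a3 a4 a5
  row 4: b41 a2 b43 a4 a5
Rows 1 and 2 agree on A4; apply A4→A5 and equate their A5 entries.
Rows 2 and 3 agree on A3; apply A3→A1 and equate their A1 entries.
Row 2 is now all distinguished symbols — the join is lossless.

Yes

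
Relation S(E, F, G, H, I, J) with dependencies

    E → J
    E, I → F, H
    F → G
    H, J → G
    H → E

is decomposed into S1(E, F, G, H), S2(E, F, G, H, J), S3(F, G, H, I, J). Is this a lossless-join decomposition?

Yes

Chase test. Columns are E, F, G, H, I, J; row i has aⱼ where attribute j ∈ Si, else bᵢⱼ.
Initial tableau (one row per fragment):
  row 1: a1 a2 a3 a4 b15 b16
  row 2: a1 a2 a3 a4 b25 a6
  row 3: b31 a2 a3 a4 a5 a6
Rows 1 and 2 agree on E; apply E→J and equate their J entries.
Rows 1 and 3 agree on H; apply H→E and equate their E entries.
Row 3 is now all distinguished symbols — the join is lossless.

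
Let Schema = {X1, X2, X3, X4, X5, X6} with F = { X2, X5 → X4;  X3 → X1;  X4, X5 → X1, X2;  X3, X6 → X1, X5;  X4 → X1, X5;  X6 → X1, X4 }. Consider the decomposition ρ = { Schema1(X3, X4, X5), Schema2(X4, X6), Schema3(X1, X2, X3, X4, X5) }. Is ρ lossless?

No

Chase test. Columns are X1, X2, X3, X4, X5, X6; row i has aⱼ where attribute j ∈ Schemai, else bᵢⱼ.
Initial tableau (one row per fragment):
  row 1: b11 b12 a3 a4 a5 b16
  row 2: b21 b22 b23 a4 b25 a6
  row 3: a1 a2 a3 a4 a5 b36
Rows 1 and 3 agree on X3; apply X3→X1 and equate their X1 entries.
Rows 1 and 3 agree on X4, X5; apply X4, X5→X1, X2 and equate their X1, X2 entries.
Rows 1 and 2 agree on X4; apply X4→X1, X5 and equate their X1, X5 entries.
Rows 1 and 2 agree on X4, X5; apply X4, X5→X1, X2 and equate their X1, X2 entries.
No row becomes fully distinguished — the join is lossy.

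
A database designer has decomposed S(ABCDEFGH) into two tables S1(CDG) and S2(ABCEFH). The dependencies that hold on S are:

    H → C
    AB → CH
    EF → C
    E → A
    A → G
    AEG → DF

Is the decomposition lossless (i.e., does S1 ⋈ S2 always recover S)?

No

Common attributes: S1 ∩ S2 = {C}.
No dependency enlarges {C}, so (C)⁺ = {C}.
The closure contains neither all of S1 = {CDG} nor all of S2 = {ABCEFH}, so the common attributes are not a superkey of either fragment. The join is lossy.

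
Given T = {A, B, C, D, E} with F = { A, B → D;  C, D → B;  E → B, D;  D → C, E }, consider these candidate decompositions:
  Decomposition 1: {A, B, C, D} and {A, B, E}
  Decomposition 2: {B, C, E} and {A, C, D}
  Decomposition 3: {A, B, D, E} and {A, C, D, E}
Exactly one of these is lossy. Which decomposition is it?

Decomposition 1: common = {A, B}, closure = {A, B, C, D, E} → lossless.
Decomposition 2: common = {C}, closure = {C} → lossy.
Decomposition 3: common = {A, D, E}, closure = {A, B, C, D, E} → lossless.

Decomposition 2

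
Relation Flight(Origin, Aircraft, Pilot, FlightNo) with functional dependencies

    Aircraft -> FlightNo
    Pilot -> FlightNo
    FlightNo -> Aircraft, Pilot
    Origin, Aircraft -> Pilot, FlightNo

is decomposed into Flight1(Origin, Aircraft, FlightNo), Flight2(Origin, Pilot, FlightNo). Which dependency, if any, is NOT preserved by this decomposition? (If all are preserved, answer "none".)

Aircraft → FlightNo lies within Flight1.
Pilot → FlightNo lies within Flight2.
FlightNo → Aircraft, Pilot: restricted closure across fragments reaches Aircraft, Pilot.
Origin, Aircraft → Pilot, FlightNo: restricted closure across fragments reaches Pilot, FlightNo.
Every dependency is enforceable on the fragments, so the decomposition is dependency-preserving.

none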